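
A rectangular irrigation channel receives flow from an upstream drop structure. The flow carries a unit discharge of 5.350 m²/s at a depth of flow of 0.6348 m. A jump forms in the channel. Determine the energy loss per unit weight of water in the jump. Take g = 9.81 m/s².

V₁ = q/y₁ = 5.350/0.6348 = 8.428 m/s. Fr₁ = V₁/√(g·y₁) = 8.428/√(9.81×0.6348) = 3.377.
From the momentum equation for a rectangular channel, y₂/y₁ = ½[√(1 + 8Fr₁²) − 1] = ½[√92.247 − 1] = 4.302.
y₂ = 4.302 × 0.6348 = 2.731 m.
Head loss: ΔE = (y₂ − y₁)³/(4y₁y₂) = (2.731 − 0.6348)³/(4×0.6348×2.731) = 9.212/6.935 = 1.328 m.

ΔE = 1.328 m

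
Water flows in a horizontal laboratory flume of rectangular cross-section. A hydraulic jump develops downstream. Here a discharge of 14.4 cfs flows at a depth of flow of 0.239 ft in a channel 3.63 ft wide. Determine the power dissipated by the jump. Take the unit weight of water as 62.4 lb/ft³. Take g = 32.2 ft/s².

q = Q/b = 14.4/3.63 = 3.97 ft²/s; V₁ = q/y₁ = 16.6 ft/s. Fr₁ = V₁/√(g·y₁) = 5.98.
Bélanger equation: y₂/y₁ = ½[√(1 + 8Fr₁²) − 1] = ½[√287.4 − 1] = 7.98.
y₂ = 7.98 × 0.239 = 1.91 ft.
Head loss: ΔE = (y₂ − y₁)³/(4y₁y₂) = (1.91 − 0.239)³/(4×0.239×1.91) = 4.64/1.82 = 2.54 ft.
P = γ·Q·ΔE/550 = 62.4 × 14.4 × 2.54 / 550 = 4.16 hp.

P = 4.16 hp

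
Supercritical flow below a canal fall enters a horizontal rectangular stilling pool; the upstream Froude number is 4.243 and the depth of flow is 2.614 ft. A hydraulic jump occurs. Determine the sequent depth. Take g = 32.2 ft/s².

y₂ = 14.43 ft

Fr₁ = 4.243 (given).
By Bélanger, y₂/y₁ = ½[√(1 + 8Fr₁²) − 1] = ½[√145.02 − 1] = 5.521.
y₂ = 5.521 × 2.614 = 14.43 ft.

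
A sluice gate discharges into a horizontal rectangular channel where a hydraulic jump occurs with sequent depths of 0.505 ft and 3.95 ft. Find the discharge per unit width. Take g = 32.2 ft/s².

For a rectangular channel the momentum equation gives q² = ½·g·y₁·y₂·(y₁ + y₂) = ½×32.2×0.505×3.95×4.46 = 143.
q = √143 = 12.0 ft²/s.

q = 12.0 ft²/s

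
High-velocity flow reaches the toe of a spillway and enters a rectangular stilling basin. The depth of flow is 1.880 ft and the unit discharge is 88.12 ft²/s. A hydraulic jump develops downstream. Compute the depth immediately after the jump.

y₂ = 15.10 ft

V₁ = q/y₁ = 88.12/1.880 = 46.87 ft/s. Fr₁ = V₁/√(g·y₁) = 46.87/√(32.2×1.880) = 6.024.
From the momentum equation for a rectangular channel, y₂/y₁ = ½[√(1 + 8Fr₁²) − 1] = ½[√291.34 − 1] = 8.034.
y₂ = 8.034 × 1.880 = 15.10 ft.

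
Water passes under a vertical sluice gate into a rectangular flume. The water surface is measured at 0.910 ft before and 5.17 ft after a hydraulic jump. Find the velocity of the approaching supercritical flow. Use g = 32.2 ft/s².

V₁ = 23.6 ft/s

For a rectangular channel the momentum equation gives q² = ½·g·y₁·y₂·(y₁ + y₂) = ½×32.2×0.910×5.17×6.08 = 461.
q = √461 = 21.5 ft²/s.
V₁ = q/y₁ = 21.5/0.910 = 23.6 ft/s.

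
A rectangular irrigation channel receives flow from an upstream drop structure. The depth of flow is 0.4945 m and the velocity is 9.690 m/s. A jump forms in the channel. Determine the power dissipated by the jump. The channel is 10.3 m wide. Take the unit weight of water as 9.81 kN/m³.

P = 1112 kW

Fr₁ = V₁/√(g·y₁) = 9.690/√(9.81×0.4945) = 4.400.
By Bélanger, y₂/y₁ = ½[√(1 + 8Fr₁²) − 1] = ½[√155.85 − 1] = 5.742.
y₂ = 5.742 × 0.4945 = 2.839 m.
q = V₁·y₁ = 9.690 × 0.4945 = 4.792 m²/s. V₂ = q/y₂ = 4.792/2.839 = 1.688 m/s. E₁ = y₁ + V₁²/2g = 5.280 m; E₂ = y₂ + V₂²/2g = 2.985 m. ΔE = E₁ − E₂ = 2.296 m.
Q = q·b = 4.792 × 10.3 = 49.35 m³/s. P = γ·Q·ΔE = 9.81 × 49.35 × 2.296 = 1112 kW.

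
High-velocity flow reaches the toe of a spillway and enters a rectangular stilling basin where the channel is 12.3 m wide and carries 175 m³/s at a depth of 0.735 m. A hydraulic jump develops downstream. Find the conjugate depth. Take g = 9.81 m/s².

q = Q/b = 175/12.3 = 14.2 m²/s; V₁ = q/y₁ = 19.4 m/s. Fr₁ = V₁/√(g·y₁) = 7.21.
From the momentum equation for a rectangular channel, y₂/y₁ = ½[√(1 + 8Fr₁²) − 1] = ½[√416.7 − 1] = 9.71.
y₂ = 9.71 × 0.735 = 7.13 m.

y₂ = 7.13 m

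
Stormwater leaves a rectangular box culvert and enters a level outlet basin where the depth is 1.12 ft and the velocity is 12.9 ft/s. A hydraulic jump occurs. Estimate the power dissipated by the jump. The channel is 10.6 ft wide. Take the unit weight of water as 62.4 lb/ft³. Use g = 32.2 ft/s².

P = 7.42 hp

Fr₁ = V₁/√(g·y₁) = 12.9/√(32.2×1.12) = 2.15.
Sequent-depth ratio: y₂/y₁ = ½[√(1 + 8Fr₁²) − 1] = ½[√37.91 − 1] = 2.58.
y₂ = 2.58 × 1.12 = 2.89 ft.
Head loss: ΔE = (y₂ − y₁)³/(4y₁y₂) = (2.89 − 1.12)³/(4×1.12×2.89) = 5.53/12.9 = 0.427 ft.
q = V₁·y₁ = 12.9 × 1.12 = 14.4 ft²/s. Q = q·b = 14.4 × 10.6 = 153 cfs. P = γ·Q·ΔE/550 = 62.4 × 153 × 0.427 / 550 = 7.42 hp.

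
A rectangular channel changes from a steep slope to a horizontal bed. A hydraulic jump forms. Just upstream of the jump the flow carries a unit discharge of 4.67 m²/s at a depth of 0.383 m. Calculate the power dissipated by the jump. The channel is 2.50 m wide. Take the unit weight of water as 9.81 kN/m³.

P = 531 kW

V₁ = q/y₁ = 4.67/0.383 = 12.2 m/s. Fr₁ = V₁/√(g·y₁) = 12.2/√(9.81×0.383) = 6.29.
Conjugate-depth relation: y₂/y₁ = ½[√(1 + 8Fr₁²) − 1] = ½[√317.6 − 1] = 8.41.
y₂ = 8.41 × 0.383 = 3.22 m.
Head loss: ΔE = (y₂ − y₁)³/(4y₁y₂) = (3.22 − 0.383)³/(4×0.383×3.22) = 22.9/4.93 = 4.63 m.
Q = q·b = 4.67 × 2.50 = 11.7 m³/s. P = γ·Q·ΔE = 9.81 × 11.7 × 4.63 = 531 kW.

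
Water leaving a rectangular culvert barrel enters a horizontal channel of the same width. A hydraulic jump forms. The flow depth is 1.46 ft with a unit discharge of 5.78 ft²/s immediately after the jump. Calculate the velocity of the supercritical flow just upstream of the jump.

V₂ = q/y₂ = 5.78/1.46 = 3.96 ft/s; Fr₂ = V₂/√(g·y₂) = 0.577.
From the momentum equation (using Fr₂), y₁/y₂ = ½[√(1 + 8Fr₂²) − 1] = ½[√3.667 − 1] = 0.457.
y₁ = 0.457 × 1.46 = 0.668 ft.
V₁ = q/y₁ = 5.78/0.668 = 8.65 ft/s.

V₁ = 8.65 ft/s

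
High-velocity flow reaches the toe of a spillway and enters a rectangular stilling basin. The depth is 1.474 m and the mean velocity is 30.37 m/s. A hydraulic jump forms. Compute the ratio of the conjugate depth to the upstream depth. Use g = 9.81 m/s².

y₂/y₁ = 10.81

Fr₁ = V₁/√(g·y₁) = 30.37/√(9.81×1.474) = 7.987.
Sequent-depth ratio: y₂/y₁ = ½[√(1 + 8Fr₁²) − 1] = ½[√511.29 − 1] = 10.81.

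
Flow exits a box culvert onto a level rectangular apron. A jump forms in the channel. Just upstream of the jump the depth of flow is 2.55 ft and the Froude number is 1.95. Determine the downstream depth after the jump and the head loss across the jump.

Fr₁ = 1.95 (given).
From the momentum equation for a rectangular channel, y₂/y₁ = ½[√(1 + 8Fr₁²) − 1] = ½[√31.42 − 1] = 2.30.
y₂ = 2.30 × 2.55 = 5.87 ft.
V₁ = Fr₁·√(g·y₁) = 1.95×√(32.2×2.55) = 17.7 ft/s; q = V₁·y₁ = 45.1 ft²/s. V₂ = q/y₂ = 45.1/5.87 = 7.67 ft/s. E₁ = y₁ + V₁²/2g = 7.40 ft; E₂ = y₂ + V₂²/2g = 6.79 ft. ΔE = E₁ − E₂ = 0.612 ft.

y₂ = 5.87 ft; ΔE = 0.612 ft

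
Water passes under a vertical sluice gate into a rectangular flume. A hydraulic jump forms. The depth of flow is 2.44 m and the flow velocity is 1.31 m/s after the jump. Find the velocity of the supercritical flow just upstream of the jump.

Fr₂ = V₂/√(g·y₂) = 1.31/√(9.81×2.44) = 0.268.
Applying the sequent-depth relation in reverse, y₁/y₂ = ½[√(1 + 8Fr₂²) − 1] = ½[√1.574 − 1] = 0.127.
y₁ = 0.127 × 2.44 = 0.310 m.
V₁ = q/y₁ = 3.20/0.310 = 10.3 m/s.

V₁ = 10.3 m/s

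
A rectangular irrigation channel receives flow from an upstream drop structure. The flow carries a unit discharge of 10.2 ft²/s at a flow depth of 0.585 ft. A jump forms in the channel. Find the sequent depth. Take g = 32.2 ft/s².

V₁ = q/y₁ = 10.2/0.585 = 17.4 ft/s. Fr₁ = V₁/√(g·y₁) = 17.4/√(32.2×0.585) = 4.02.
Bélanger equation: y₂/y₁ = ½[√(1 + 8Fr₁²) − 1] = ½[√130.1 − 1] = 5.20.
y₂ = 5.20 × 0.585 = 3.04 ft.

y₂ = 3.04 ft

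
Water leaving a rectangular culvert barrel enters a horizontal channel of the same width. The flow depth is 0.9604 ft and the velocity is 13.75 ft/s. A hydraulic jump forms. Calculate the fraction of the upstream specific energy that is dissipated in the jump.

ΔE/E₁ = 0.171 (17.1%)

Fr₁ = V₁/√(g·y₁) = 13.75/√(32.2×0.9604) = 2.473.
Bélanger equation: y₂/y₁ = ½[√(1 + 8Fr₁²) − 1] = ½[√49.909 − 1] = 3.032.
y₂ = 3.032 × 0.9604 = 2.912 ft.
E₁ = y₁ + V₁²/2g = 3.896 ft. ΔE = (y₂ − y₁)³/(4y₁y₂) = 0.6646 ft. ΔE/E₁ = 0.6646/3.896 = 0.171.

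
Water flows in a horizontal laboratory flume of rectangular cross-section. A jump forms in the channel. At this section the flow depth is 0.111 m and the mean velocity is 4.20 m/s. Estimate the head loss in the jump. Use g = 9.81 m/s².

Fr₁ = V₁/√(g·y₁) = 4.20/√(9.81×0.111) = 4.02.
Sequent-depth ratio: y₂/y₁ = ½[√(1 + 8Fr₁²) − 1] = ½[√130.6 − 1] = 5.21.
y₂ = 5.21 × 0.111 = 0.579 m.
Head loss: ΔE = (y₂ − y₁)³/(4y₁y₂) = (0.579 − 0.111)³/(4×0.111×0.579) = 0.102/0.257 = 0.398 m.

ΔE = 0.398 m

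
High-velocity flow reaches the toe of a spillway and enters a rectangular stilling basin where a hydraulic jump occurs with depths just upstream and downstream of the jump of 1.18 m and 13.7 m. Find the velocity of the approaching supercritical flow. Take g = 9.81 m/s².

V₁ = 29.1 m/s

For a rectangular channel the momentum equation gives q² = ½·g·y₁·y₂·(y₁ + y₂) = ½×9.81×1.18×13.7×14.9 = 1180.
q = √1180 = 34.3 m²/s.
V₁ = q/y₁ = 34.3/1.18 = 29.1 m/s.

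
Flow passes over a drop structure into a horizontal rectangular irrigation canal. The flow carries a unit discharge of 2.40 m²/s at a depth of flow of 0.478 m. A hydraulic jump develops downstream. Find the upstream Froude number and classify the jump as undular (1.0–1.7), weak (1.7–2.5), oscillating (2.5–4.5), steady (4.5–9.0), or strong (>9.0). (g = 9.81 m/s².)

V₁ = q/y₁ = 2.40/0.478 = 5.02 m/s. Fr₁ = V₁/√(g·y₁) = 5.02/√(9.81×0.478) = 2.32.
Fr₁ = 2.32 lies in the weak range.

Fr₁ = 2.32; weak jump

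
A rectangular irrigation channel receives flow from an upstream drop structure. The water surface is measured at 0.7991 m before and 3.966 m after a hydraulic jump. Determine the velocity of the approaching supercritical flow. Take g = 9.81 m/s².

For a rectangular channel the momentum equation gives q² = ½·g·y₁·y₂·(y₁ + y₂) = ½×9.81×0.7991×3.966×4.765 = 74.07.
q = √74.07 = 8.607 m²/s.
V₁ = q/y₁ = 8.607/0.7991 = 10.77 m/s.

V₁ = 10.77 m/s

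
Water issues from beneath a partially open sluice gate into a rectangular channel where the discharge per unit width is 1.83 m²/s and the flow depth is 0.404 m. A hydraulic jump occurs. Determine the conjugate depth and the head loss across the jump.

V₁ = q/y₁ = 1.83/0.404 = 4.53 m/s. Fr₁ = V₁/√(g·y₁) = 4.53/√(9.81×0.404) = 2.28.
Conjugate-depth relation: y₂/y₁ = ½[√(1 + 8Fr₁²) − 1] = ½[√42.42 − 1] = 2.76.
y₂ = 2.76 × 0.404 = 1.11 m.
Head loss: ΔE = (y₂ − y₁)³/(4y₁y₂) = (1.11 − 0.404)³/(4×0.404×1.11) = 0.357/1.80 = 0.199 m.

y₂ = 1.11 m; ΔE = 0.199 m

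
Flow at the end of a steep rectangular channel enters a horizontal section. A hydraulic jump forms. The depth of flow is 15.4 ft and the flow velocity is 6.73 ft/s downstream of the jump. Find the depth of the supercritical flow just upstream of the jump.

Fr₂ = V₂/√(g·y₂) = 6.73/√(32.2×15.4) = 0.302.
Since the conjugate-depth ratio holds either way, y₁/y₂ = ½[√(1 + 8Fr₂²) − 1] = ½[√1.731 − 1] = 0.158.
y₁ = 0.158 × 15.4 = 2.43 ft.

y₁ = 2.43 ft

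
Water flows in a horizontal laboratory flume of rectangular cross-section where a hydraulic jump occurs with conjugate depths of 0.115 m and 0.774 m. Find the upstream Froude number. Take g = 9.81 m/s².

Fr₁ = 5.10

For a rectangular channel the momentum equation gives q² = ½·g·y₁·y₂·(y₁ + y₂) = ½×9.81×0.115×0.774×0.889 = 0.388.
q = √0.388 = 0.623 m²/s.
V₁ = q/y₁ = 5.42 m/s; Fr₁ = V₁/√(g·y₁) = 5.10.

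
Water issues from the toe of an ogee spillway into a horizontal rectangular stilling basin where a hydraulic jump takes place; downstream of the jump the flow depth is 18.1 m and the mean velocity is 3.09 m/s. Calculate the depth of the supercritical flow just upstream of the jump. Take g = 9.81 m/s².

y₁ = 1.77 m

Fr₂ = V₂/√(g·y₂) = 3.09/√(9.81×18.1) = 0.232.
Applying the sequent-depth relation in reverse, y₁/y₂ = ½[√(1 + 8Fr₂²) − 1] = ½[√1.430 − 1] = 0.0980.
y₁ = 0.0980 × 18.1 = 1.77 m.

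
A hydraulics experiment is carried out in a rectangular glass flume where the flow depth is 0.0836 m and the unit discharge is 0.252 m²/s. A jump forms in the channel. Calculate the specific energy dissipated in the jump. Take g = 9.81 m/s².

V₁ = q/y₁ = 0.252/0.0836 = 3.01 m/s. Fr₁ = V₁/√(g·y₁) = 3.01/√(9.81×0.0836) = 3.33.
By Bélanger, y₂/y₁ = ½[√(1 + 8Fr₁²) − 1] = ½[√89.63 − 1] = 4.23.
y₂ = 4.23 × 0.0836 = 0.354 m.
V₂ = q/y₂ = 0.252/0.354 = 0.712 m/s. E₁ = y₁ + V₁²/2g = 0.547 m; E₂ = y₂ + V₂²/2g = 0.380 m. ΔE = E₁ − E₂ = 0.167 m.

ΔE = 0.167 m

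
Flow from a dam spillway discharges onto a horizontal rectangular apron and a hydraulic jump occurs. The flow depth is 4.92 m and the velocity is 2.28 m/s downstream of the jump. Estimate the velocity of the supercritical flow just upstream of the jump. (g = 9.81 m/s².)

V₁ = 12.5 m/s

Fr₂ = V₂/√(g·y₂) = 2.28/√(9.81×4.92) = 0.328.
Applying the sequent-depth relation in reverse, y₁/y₂ = ½[√(1 + 8Fr₂²) − 1] = ½[√1.862 − 1] = 0.182.
y₁ = 0.182 × 4.92 = 0.896 m.
V₁ = q/y₁ = 11.2/0.896 = 12.5 m/s.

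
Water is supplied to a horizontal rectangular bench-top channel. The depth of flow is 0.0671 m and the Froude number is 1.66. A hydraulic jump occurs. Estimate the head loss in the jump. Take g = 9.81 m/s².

ΔE = 0.00644 m

Fr₁ = 1.66 (given).
Sequent-depth ratio: y₂/y₁ = ½[√(1 + 8Fr₁²) − 1] = ½[√23.04 − 1] = 1.90.
y₂ = 1.90 × 0.0671 = 0.128 m.
Head loss: ΔE = (y₂ − y₁)³/(4y₁y₂) = (0.128 − 0.0671)³/(4×0.0671×0.128) = 0.000220/0.0342 = 0.00644 m.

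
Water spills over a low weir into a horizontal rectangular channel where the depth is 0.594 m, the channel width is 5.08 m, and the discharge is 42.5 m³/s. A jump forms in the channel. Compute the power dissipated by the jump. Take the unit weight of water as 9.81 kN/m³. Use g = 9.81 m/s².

q = Q/b = 42.5/5.08 = 8.37 m²/s; V₁ = q/y₁ = 14.1 m/s. Fr₁ = V₁/√(g·y₁) = 5.83.
From the momentum equation for a rectangular channel, y₂/y₁ = ½[√(1 + 8Fr₁²) − 1] = ½[√273.3 − 1] = 7.77.
y₂ = 7.77 × 0.594 = 4.61 m.
Head loss: ΔE = (y₂ − y₁)³/(4y₁y₂) = (4.61 − 0.594)³/(4×0.594×4.61) = 64.9/11.0 = 5.92 m.
P = γ·Q·ΔE = 9.81 × 42.5 × 5.92 = 2470 kW.

P = 2470 kW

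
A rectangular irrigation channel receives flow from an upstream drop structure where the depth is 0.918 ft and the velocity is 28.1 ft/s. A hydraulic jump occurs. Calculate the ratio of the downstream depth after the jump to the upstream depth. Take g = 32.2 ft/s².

y₂/y₁ = 6.83

Fr₁ = V₁/√(g·y₁) = 28.1/√(32.2×0.918) = 5.17.
Conjugate-depth relation: y₂/y₁ = ½[√(1 + 8Fr₁²) − 1] = ½[√214.7 − 1] = 6.83.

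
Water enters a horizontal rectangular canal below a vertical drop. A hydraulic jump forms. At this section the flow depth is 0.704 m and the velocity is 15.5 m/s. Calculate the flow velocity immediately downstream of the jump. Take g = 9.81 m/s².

Fr₁ = V₁/√(g·y₁) = 15.5/√(9.81×0.704) = 5.90.
Bélanger equation: y₂/y₁ = ½[√(1 + 8Fr₁²) − 1] = ½[√279.3 − 1] = 7.86.
y₂ = 7.86 × 0.704 = 5.53 m.
q = V₁·y₁ = 15.5 × 0.704 = 10.9 m²/s.
V₂ = q/y₂ = 10.9/5.53 = 1.97 m/s.

V₂ = 1.97 m/s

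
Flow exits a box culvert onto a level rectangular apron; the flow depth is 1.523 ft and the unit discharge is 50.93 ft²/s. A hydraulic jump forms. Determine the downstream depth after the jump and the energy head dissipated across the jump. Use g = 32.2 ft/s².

V₁ = q/y₁ = 50.93/1.523 = 33.44 ft/s. Fr₁ = V₁/√(g·y₁) = 33.44/√(32.2×1.523) = 4.775.
Conjugate-depth relation: y₂/y₁ = ½[√(1 + 8Fr₁²) − 1] = ½[√183.42 − 1] = 6.272.
y₂ = 6.272 × 1.523 = 9.552 ft.
Head loss: ΔE = (y₂ − y₁)³/(4y₁y₂) = (9.552 − 1.523)³/(4×1.523×9.552) = 517.6/58.19 = 8.894 ft.

y₂ = 9.552 ft; ΔE = 8.894 ft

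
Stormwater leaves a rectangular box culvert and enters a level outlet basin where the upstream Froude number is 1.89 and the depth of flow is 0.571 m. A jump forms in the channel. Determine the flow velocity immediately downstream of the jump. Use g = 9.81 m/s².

Fr₁ = 1.89 (given).
From the momentum equation for a rectangular channel, y₂/y₁ = ½[√(1 + 8Fr₁²) − 1] = ½[√29.58 − 1] = 2.22.
y₂ = 2.22 × 0.571 = 1.27 m.
V₁ = Fr₁·√(g·y₁) = 1.89×√(9.81×0.571) = 4.47 m/s; q = V₁·y₁ = 2.55 m²/s.
V₂ = q/y₂ = 2.55/1.27 = 2.02 m/s.

V₂ = 2.02 m/s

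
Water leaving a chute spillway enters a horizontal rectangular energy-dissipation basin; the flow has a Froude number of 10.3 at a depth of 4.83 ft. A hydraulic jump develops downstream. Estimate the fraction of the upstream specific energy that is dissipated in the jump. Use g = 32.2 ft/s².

ΔE/E₁ = 0.735 (73.5%)

Fr₁ = 10.3 (given).
Bélanger equation: y₂/y₁ = ½[√(1 + 8Fr₁²) − 1] = ½[√849.7 − 1] = 14.1.
y₂ = 14.1 × 4.83 = 68.0 ft.
E₁ = y₁(1 + Fr₁²/2) = 4.83×(1 + 10.3²/2) = 261 ft. ΔE = (y₂ − y₁)³/(4y₁y₂) = 192 ft. ΔE/E₁ = 192/261 = 0.735.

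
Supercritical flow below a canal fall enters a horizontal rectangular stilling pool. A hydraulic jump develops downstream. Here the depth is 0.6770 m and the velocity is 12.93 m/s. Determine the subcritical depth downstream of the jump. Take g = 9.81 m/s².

Fr₁ = V₁/√(g·y₁) = 12.93/√(9.81×0.6770) = 5.017.
Bélanger equation: y₂/y₁ = ½[√(1 + 8Fr₁²) − 1] = ½[√202.39 − 1] = 6.613.
y₂ = 6.613 × 0.6770 = 4.477 m.

y₂ = 4.477 m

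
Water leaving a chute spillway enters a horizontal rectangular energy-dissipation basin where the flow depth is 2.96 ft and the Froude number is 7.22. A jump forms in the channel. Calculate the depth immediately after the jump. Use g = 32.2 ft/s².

Fr₁ = 7.22 (given).
By Bélanger, y₂/y₁ = ½[√(1 + 8Fr₁²) − 1] = ½[√418.0 − 1] = 9.72.
y₂ = 9.72 × 2.96 = 28.8 ft.

y₂ = 28.8 ft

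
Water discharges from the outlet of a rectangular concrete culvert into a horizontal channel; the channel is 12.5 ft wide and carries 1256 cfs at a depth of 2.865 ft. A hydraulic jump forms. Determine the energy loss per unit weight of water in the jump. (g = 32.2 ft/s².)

q = Q/b = 1256/12.5 = 100.5 ft²/s; V₁ = q/y₁ = 35.07 ft/s. Fr₁ = V₁/√(g·y₁) = 3.651.
Conjugate-depth relation: y₂/y₁ = ½[√(1 + 8Fr₁²) − 1] = ½[√107.66 − 1] = 4.688.
y₂ = 4.688 × 2.865 = 13.43 ft.
V₂ = q/y₂ = 100.5/13.43 = 7.481 ft/s. E₁ = y₁ + V₁²/2g = 21.96 ft; E₂ = y₂ + V₂²/2g = 14.30 ft. ΔE = E₁ − E₂ = 7.664 ft.

ΔE = 7.664 ft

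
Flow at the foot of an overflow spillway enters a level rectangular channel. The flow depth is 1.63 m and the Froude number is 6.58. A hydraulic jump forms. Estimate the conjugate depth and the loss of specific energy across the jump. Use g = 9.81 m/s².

Fr₁ = 6.58 (given).
Conjugate-depth relation: y₂/y₁ = ½[√(1 + 8Fr₁²) − 1] = ½[√347.4 − 1] = 8.82.
y₂ = 8.82 × 1.63 = 14.4 m.
V₁ = Fr₁·√(g·y₁) = 6.58×√(9.81×1.63) = 26.3 m/s; q = V₁·y₁ = 42.9 m²/s. V₂ = q/y₂ = 42.9/14.4 = 2.98 m/s. E₁ = y₁ + V₁²/2g = 36.9 m; E₂ = y₂ + V₂²/2g = 14.8 m. ΔE = E₁ − E₂ = 22.1 m.

y₂ = 14.4 m; ΔE = 22.1 m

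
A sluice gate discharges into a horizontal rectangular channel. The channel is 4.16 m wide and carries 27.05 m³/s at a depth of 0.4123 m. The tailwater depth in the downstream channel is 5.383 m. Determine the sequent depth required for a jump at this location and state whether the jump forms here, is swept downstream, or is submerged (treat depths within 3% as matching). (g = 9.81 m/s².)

y₂ = 4.371 m; the jump is submerged

q = Q/b = 27.05/4.16 = 6.502 m²/s; V₁ = q/y₁ = 15.77 m/s. Fr₁ = V₁/√(g·y₁) = 7.842.
Bélanger equation: y₂/y₁ = ½[√(1 + 8Fr₁²) − 1] = ½[√492.96 − 1] = 10.60.
y₂ = 10.60 × 0.4123 = 4.371 m.
Tailwater y_tw = 5.383 m: y_tw > y₂, so the jump is submerged.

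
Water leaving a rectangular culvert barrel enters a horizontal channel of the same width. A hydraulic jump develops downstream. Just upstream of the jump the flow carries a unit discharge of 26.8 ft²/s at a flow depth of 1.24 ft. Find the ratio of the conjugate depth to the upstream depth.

V₁ = q/y₁ = 26.8/1.24 = 21.6 ft/s. Fr₁ = V₁/√(g·y₁) = 21.6/√(32.2×1.24) = 3.42.
From the momentum equation for a rectangular channel, y₂/y₁ = ½[√(1 + 8Fr₁²) − 1] = ½[√94.59 − 1] = 4.36.

y₂/y₁ = 4.36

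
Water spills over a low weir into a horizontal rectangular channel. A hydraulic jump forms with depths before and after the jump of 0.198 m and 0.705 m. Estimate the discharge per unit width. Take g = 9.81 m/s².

For a rectangular channel the momentum equation gives q² = ½·g·y₁·y₂·(y₁ + y₂) = ½×9.81×0.198×0.705×0.903 = 0.618.
q = √0.618 = 0.786 m²/s.

q = 0.786 m²/s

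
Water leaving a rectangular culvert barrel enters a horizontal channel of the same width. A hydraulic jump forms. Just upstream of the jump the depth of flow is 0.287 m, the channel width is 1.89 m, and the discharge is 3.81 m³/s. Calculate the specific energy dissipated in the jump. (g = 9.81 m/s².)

ΔE = 1.16 m

q = Q/b = 3.81/1.89 = 2.02 m²/s; V₁ = q/y₁ = 7.02 m/s. Fr₁ = V₁/√(g·y₁) = 4.19.
By Bélanger, y₂/y₁ = ½[√(1 + 8Fr₁²) − 1] = ½[√141.2 − 1] = 5.44.
y₂ = 5.44 × 0.287 = 1.56 m.
Head loss: ΔE = (y₂ − y₁)³/(4y₁y₂) = (1.56 − 0.287)³/(4×0.287×1.56) = 2.07/1.79 = 1.16 m.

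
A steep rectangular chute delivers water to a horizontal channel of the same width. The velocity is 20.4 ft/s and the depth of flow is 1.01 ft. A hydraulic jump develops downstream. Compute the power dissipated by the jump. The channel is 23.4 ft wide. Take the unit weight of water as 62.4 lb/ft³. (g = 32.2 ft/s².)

Fr₁ = V₁/√(g·y₁) = 20.4/√(32.2×1.01) = 3.58.
From the momentum equation for a rectangular channel, y₂/y₁ = ½[√(1 + 8Fr₁²) − 1] = ½[√103.4 − 1] = 4.58.
y₂ = 4.58 × 1.01 = 4.63 ft.
Head loss: ΔE = (y₂ − y₁)³/(4y₁y₂) = (4.63 − 1.01)³/(4×1.01×4.63) = 47.4/18.7 = 2.54 ft.
q = V₁·y₁ = 20.4 × 1.01 = 20.6 ft²/s. Q = q·b = 20.6 × 23.4 = 482 cfs. P = γ·Q·ΔE/550 = 62.4 × 482 × 2.54 / 550 = 139 hp.

P = 139 hp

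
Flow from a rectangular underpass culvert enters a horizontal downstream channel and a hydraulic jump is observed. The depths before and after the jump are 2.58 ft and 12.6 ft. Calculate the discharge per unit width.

q = 89.1 ft²/s

For a rectangular channel the momentum equation gives q² = ½·g·y₁·y₂·(y₁ + y₂) = ½×32.2×2.58×12.6×15.2 = 7945.
q = √7945 = 89.1 ft²/s.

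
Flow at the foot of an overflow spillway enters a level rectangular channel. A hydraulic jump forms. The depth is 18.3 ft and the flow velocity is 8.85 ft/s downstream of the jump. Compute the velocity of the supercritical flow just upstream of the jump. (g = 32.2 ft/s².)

V₁ = 40.6 ft/s

Fr₂ = V₂/√(g·y₂) = 8.85/√(32.2×18.3) = 0.365.
From the momentum equation (using Fr₂), y₁/y₂ = ½[√(1 + 8Fr₂²) − 1] = ½[√2.063 − 1] = 0.218.
y₁ = 0.218 × 18.3 = 3.99 ft.
V₁ = q/y₁ = 162/3.99 = 40.6 ft/s.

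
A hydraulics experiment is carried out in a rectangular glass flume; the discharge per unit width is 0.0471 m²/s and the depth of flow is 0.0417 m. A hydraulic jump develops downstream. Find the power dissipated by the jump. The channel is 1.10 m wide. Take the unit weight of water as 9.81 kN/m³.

V₁ = q/y₁ = 0.0471/0.0417 = 1.13 m/s. Fr₁ = V₁/√(g·y₁) = 1.13/√(9.81×0.0417) = 1.77.
Sequent-depth ratio: y₂/y₁ = ½[√(1 + 8Fr₁²) − 1] = ½[√25.95 − 1] = 2.05.
y₂ = 2.05 × 0.0417 = 0.0854 m.
Head loss: ΔE = (y₂ − y₁)³/(4y₁y₂) = (0.0854 − 0.0417)³/(4×0.0417×0.0854) = 0.0000832/0.0142 = 0.00585 m.
Q = q·b = 0.0471 × 1.10 = 0.0518 m³/s. P = γ·Q·ΔE = 9.81 × 0.0518 × 0.00585 = 0.00297 kW.

P = 0.00297 kW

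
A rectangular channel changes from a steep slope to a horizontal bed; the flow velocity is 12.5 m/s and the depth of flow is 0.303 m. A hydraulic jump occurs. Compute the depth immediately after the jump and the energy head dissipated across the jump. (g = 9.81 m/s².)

Fr₁ = V₁/√(g·y₁) = 12.5/√(9.81×0.303) = 7.25.
Conjugate-depth relation: y₂/y₁ = ½[√(1 + 8Fr₁²) − 1] = ½[√421.5 − 1] = 9.77.
y₂ = 9.77 × 0.303 = 2.96 m.
Head loss: ΔE = (y₂ − y₁)³/(4y₁y₂) = (2.96 − 0.303)³/(4×0.303×2.96) = 18.7/3.59 = 5.22 m.

y₂ = 2.96 m; ΔE = 5.22 m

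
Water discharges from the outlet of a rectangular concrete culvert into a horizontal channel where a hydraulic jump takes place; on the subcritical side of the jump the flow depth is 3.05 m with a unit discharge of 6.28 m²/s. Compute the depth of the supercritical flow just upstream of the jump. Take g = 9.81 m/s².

y₁ = 0.703 m

V₂ = q/y₂ = 6.28/3.05 = 2.06 m/s; Fr₂ = V₂/√(g·y₂) = 0.376.
Since the conjugate-depth ratio holds either way, y₁/y₂ = ½[√(1 + 8Fr₂²) − 1] = ½[√2.134 − 1] = 0.230.
y₁ = 0.230 × 3.05 = 0.703 m.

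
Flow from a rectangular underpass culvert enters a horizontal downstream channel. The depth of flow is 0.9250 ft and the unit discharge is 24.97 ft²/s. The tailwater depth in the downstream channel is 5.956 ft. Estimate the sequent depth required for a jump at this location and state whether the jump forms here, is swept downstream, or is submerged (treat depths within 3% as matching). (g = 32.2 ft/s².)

V₁ = q/y₁ = 24.97/0.9250 = 26.99 ft/s. Fr₁ = V₁/√(g·y₁) = 26.99/√(32.2×0.9250) = 4.946.
By Bélanger, y₂/y₁ = ½[√(1 + 8Fr₁²) − 1] = ½[√196.72 − 1] = 6.513.
y₂ = 6.513 × 0.9250 = 6.024 ft.
Tailwater y_tw = 5.956 ft: y_tw ≈ y₂, so the jump forms here.

y₂ = 6.024 ft; the jump forms here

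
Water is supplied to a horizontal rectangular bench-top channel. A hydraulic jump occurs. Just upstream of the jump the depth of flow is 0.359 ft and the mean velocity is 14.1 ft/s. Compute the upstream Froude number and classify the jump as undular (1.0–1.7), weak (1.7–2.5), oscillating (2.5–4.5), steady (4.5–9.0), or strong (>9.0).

Fr₁ = V₁/√(g·y₁) = 14.1/√(32.2×0.359) = 4.15.
Fr₁ = 4.15 lies in the oscillating range.

Fr₁ = 4.15; oscillating jump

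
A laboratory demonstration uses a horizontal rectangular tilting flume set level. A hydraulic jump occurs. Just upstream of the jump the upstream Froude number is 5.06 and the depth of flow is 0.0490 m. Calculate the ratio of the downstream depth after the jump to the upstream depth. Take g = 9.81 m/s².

Fr₁ = 5.06 (given).
Bélanger equation: y₂/y₁ = ½[√(1 + 8Fr₁²) − 1] = ½[√205.8 − 1] = 6.67.

y₂/y₁ = 6.67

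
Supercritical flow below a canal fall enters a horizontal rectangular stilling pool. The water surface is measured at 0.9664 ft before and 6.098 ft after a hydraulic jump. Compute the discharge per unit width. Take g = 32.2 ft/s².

q = 25.89 ft²/s

For a rectangular channel the momentum equation gives q² = ½·g·y₁·y₂·(y₁ + y₂) = ½×32.2×0.9664×6.098×7.064 = 670.3.
q = √670.3 = 25.89 ft²/s.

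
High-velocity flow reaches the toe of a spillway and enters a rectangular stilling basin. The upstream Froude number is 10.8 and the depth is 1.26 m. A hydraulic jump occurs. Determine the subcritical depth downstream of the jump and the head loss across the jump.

y₂ = 18.6 m; ΔE = 55.8 m

Fr₁ = 10.8 (given).
By Bélanger, y₂/y₁ = ½[√(1 + 8Fr₁²) − 1] = ½[√934.1 − 1] = 14.8.
y₂ = 14.8 × 1.26 = 18.6 m.
V₁ = Fr₁·√(g·y₁) = 10.8×√(9.81×1.26) = 38.0 m/s; q = V₁·y₁ = 47.8 m²/s. V₂ = q/y₂ = 47.8/18.6 = 2.57 m/s. E₁ = y₁ + V₁²/2g = 74.7 m; E₂ = y₂ + V₂²/2g = 19.0 m. ΔE = E₁ − E₂ = 55.8 m.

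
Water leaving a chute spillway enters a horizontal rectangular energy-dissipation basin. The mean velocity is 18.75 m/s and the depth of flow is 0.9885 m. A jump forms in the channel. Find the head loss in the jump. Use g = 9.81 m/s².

Fr₁ = V₁/√(g·y₁) = 18.75/√(9.81×0.9885) = 6.021.
From the momentum equation for a rectangular channel, y₂/y₁ = ½[√(1 + 8Fr₁²) − 1] = ½[√291.03 − 1] = 8.030.
y₂ = 8.030 × 0.9885 = 7.937 m.
Head loss: ΔE = (y₂ − y₁)³/(4y₁y₂) = (7.937 − 0.9885)³/(4×0.9885×7.937) = 335.6/31.38 = 10.69 m.

ΔE = 10.69 m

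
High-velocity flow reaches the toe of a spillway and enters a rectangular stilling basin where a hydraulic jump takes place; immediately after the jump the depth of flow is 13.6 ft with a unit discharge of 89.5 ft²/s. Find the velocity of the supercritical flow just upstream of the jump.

V₂ = q/y₂ = 89.5/13.6 = 6.58 ft/s; Fr₂ = V₂/√(g·y₂) = 0.314.
From the momentum equation (using Fr₂), y₁/y₂ = ½[√(1 + 8Fr₂²) − 1] = ½[√1.791 − 1] = 0.169.
y₁ = 0.169 × 13.6 = 2.30 ft.
V₁ = q/y₁ = 89.5/2.30 = 38.9 ft/s.

V₁ = 38.9 ft/s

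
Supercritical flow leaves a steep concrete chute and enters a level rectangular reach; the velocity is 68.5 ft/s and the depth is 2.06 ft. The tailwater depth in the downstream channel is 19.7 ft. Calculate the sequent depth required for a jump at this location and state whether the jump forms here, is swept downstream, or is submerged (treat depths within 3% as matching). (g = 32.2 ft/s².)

y₂ = 23.5 ft; the jump is swept downstream

Fr₁ = V₁/√(g·y₁) = 68.5/√(32.2×2.06) = 8.41.
Conjugate-depth relation: y₂/y₁ = ½[√(1 + 8Fr₁²) − 1] = ½[√566.9 − 1] = 11.4.
y₂ = 11.4 × 2.06 = 23.5 ft.
Tailwater y_tw = 19.7 ft: y_tw < y₂, so the jump is swept downstream.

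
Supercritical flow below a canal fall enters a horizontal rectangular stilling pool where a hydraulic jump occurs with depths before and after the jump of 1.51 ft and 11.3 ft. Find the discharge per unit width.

q = 59.3 ft²/s

For a rectangular channel the momentum equation gives q² = ½·g·y₁·y₂·(y₁ + y₂) = ½×32.2×1.51×11.3×12.8 = 3519.
q = √3519 = 59.3 ft²/s.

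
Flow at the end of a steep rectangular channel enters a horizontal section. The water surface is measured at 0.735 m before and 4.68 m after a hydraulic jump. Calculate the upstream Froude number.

For a rectangular channel the momentum equation gives q² = ½·g·y₁·y₂·(y₁ + y₂) = ½×9.81×0.735×4.68×5.42 = 91.4.
q = √91.4 = 9.56 m²/s.
V₁ = q/y₁ = 13.0 m/s; Fr₁ = V₁/√(g·y₁) = 4.84.

Fr₁ = 4.84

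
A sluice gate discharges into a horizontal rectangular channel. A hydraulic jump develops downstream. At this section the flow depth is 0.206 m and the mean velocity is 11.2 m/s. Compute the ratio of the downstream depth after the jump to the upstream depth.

Fr₁ = V₁/√(g·y₁) = 11.2/√(9.81×0.206) = 7.88.
By Bélanger, y₂/y₁ = ½[√(1 + 8Fr₁²) − 1] = ½[√497.6 − 1] = 10.7.

y₂/y₁ = 10.7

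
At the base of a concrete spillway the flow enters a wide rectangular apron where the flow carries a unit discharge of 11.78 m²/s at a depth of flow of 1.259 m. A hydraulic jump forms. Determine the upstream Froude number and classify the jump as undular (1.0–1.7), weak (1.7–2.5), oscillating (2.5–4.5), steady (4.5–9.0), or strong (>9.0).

Fr₁ = 2.662; oscillating jump

V₁ = q/y₁ = 11.78/1.259 = 9.357 m/s. Fr₁ = V₁/√(g·y₁) = 9.357/√(9.81×1.259) = 2.662.
Fr₁ = 2.662 lies in the oscillating range.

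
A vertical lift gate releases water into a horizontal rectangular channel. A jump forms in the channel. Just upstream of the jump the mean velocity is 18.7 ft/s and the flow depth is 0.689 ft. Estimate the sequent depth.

y₂ = 3.54 ft

Fr₁ = V₁/√(g·y₁) = 18.7/√(32.2×0.689) = 3.97.
Conjugate-depth relation: y₂/y₁ = ½[√(1 + 8Fr₁²) − 1] = ½[√127.1 − 1] = 5.14.
y₂ = 5.14 × 0.689 = 3.54 ft.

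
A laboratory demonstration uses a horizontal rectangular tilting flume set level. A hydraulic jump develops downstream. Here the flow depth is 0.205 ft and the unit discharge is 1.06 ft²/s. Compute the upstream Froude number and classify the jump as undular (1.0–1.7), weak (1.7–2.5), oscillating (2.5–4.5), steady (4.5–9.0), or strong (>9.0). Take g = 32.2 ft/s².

V₁ = q/y₁ = 1.06/0.205 = 5.17 ft/s. Fr₁ = V₁/√(g·y₁) = 5.17/√(32.2×0.205) = 2.01.
Fr₁ = 2.01 lies in the weak range.

Fr₁ = 2.01; weak jump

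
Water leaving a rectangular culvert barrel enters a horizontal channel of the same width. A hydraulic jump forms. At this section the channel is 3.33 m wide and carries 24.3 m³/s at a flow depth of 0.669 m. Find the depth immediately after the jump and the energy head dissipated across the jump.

q = Q/b = 24.3/3.33 = 7.30 m²/s; V₁ = q/y₁ = 10.9 m/s. Fr₁ = V₁/√(g·y₁) = 4.26.
From the momentum equation for a rectangular channel, y₂/y₁ = ½[√(1 + 8Fr₁²) − 1] = ½[√146.0 − 1] = 5.54.
y₂ = 5.54 × 0.669 = 3.71 m.
V₂ = q/y₂ = 7.30/3.71 = 1.97 m/s. E₁ = y₁ + V₁²/2g = 6.73 m; E₂ = y₂ + V₂²/2g = 3.91 m. ΔE = E₁ − E₂ = 2.83 m.

y₂ = 3.71 m; ΔE = 2.83 m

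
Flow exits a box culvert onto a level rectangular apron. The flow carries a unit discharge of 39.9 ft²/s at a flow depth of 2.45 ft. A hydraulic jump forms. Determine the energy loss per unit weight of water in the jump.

ΔE = 0.425 ft

V₁ = q/y₁ = 39.9/2.45 = 16.3 ft/s. Fr₁ = V₁/√(g·y₁) = 16.3/√(32.2×2.45) = 1.83.
Bélanger equation: y₂/y₁ = ½[√(1 + 8Fr₁²) − 1] = ½[√27.90 − 1] = 2.14.
y₂ = 2.14 × 2.45 = 5.24 ft.
Head loss: ΔE = (y₂ − y₁)³/(4y₁y₂) = (5.24 − 2.45)³/(4×2.45×5.24) = 21.8/51.4 = 0.425 ft.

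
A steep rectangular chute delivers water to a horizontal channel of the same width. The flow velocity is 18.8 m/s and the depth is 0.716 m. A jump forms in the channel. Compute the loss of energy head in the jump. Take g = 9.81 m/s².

ΔE = 11.7 m

Fr₁ = V₁/√(g·y₁) = 18.8/√(9.81×0.716) = 7.09.
Sequent-depth ratio: y₂/y₁ = ½[√(1 + 8Fr₁²) − 1] = ½[√403.6 − 1] = 9.54.
y₂ = 9.54 × 0.716 = 6.83 m.
Head loss: ΔE = (y₂ − y₁)³/(4y₁y₂) = (6.83 − 0.716)³/(4×0.716×6.83) = 229/19.6 = 11.7 m.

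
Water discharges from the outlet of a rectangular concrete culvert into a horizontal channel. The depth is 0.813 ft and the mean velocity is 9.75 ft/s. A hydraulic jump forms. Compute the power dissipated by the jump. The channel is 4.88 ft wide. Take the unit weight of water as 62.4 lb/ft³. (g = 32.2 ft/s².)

P = 0.761 hp

Fr₁ = V₁/√(g·y₁) = 9.75/√(32.2×0.813) = 1.91.
Sequent-depth ratio: y₂/y₁ = ½[√(1 + 8Fr₁²) − 1] = ½[√30.05 − 1] = 2.24.
y₂ = 2.24 × 0.813 = 1.82 ft.
Head loss: ΔE = (y₂ − y₁)³/(4y₁y₂) = (1.82 − 0.813)³/(4×0.813×1.82) = 1.03/5.92 = 0.173 ft.
q = V₁·y₁ = 9.75 × 0.813 = 7.93 ft²/s. Q = q·b = 7.93 × 4.88 = 38.7 cfs. P = γ·Q·ΔE/550 = 62.4 × 38.7 × 0.173 / 550 = 0.761 hp.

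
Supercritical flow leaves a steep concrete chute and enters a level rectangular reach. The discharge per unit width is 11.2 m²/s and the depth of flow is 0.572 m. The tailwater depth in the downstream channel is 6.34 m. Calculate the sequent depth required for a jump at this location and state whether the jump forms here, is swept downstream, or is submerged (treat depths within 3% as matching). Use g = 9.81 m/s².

V₁ = q/y₁ = 11.2/0.572 = 19.6 m/s. Fr₁ = V₁/√(g·y₁) = 19.6/√(9.81×0.572) = 8.27.
Bélanger equation: y₂/y₁ = ½[√(1 + 8Fr₁²) − 1] = ½[√547.6 − 1] = 11.2.
y₂ = 11.2 × 0.572 = 6.41 m.
Tailwater y_tw = 6.34 m: y_tw ≈ y₂, so the jump forms here.

y₂ = 6.41 m; the jump forms here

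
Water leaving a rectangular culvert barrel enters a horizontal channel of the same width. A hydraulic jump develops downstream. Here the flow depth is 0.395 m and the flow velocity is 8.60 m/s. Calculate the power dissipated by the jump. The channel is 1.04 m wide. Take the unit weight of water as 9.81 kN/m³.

P = 62.3 kW

Fr₁ = V₁/√(g·y₁) = 8.60/√(9.81×0.395) = 4.37.
Sequent-depth ratio: y₂/y₁ = ½[√(1 + 8Fr₁²) − 1] = ½[√153.7 − 1] = 5.70.
y₂ = 5.70 × 0.395 = 2.25 m.
q = V₁·y₁ = 8.60 × 0.395 = 3.40 m²/s. V₂ = q/y₂ = 3.40/2.25 = 1.51 m/s. E₁ = y₁ + V₁²/2g = 4.16 m; E₂ = y₂ + V₂²/2g = 2.37 m. ΔE = E₁ − E₂ = 1.80 m.
Q = q·b = 3.40 × 1.04 = 3.53 m³/s. P = γ·Q·ΔE = 9.81 × 3.53 × 1.80 = 62.3 kW.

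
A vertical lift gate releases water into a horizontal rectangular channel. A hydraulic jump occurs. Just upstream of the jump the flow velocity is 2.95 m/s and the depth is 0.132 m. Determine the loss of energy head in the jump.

ΔE = 0.110 m

Fr₁ = V₁/√(g·y₁) = 2.95/√(9.81×0.132) = 2.59.
Conjugate-depth relation: y₂/y₁ = ½[√(1 + 8Fr₁²) − 1] = ½[√54.76 − 1] = 3.20.
y₂ = 3.20 × 0.132 = 0.422 m.
q = V₁·y₁ = 2.95 × 0.132 = 0.389 m²/s. V₂ = q/y₂ = 0.389/0.422 = 0.922 m/s. E₁ = y₁ + V₁²/2g = 0.576 m; E₂ = y₂ + V₂²/2g = 0.466 m. ΔE = E₁ − E₂ = 0.110 m.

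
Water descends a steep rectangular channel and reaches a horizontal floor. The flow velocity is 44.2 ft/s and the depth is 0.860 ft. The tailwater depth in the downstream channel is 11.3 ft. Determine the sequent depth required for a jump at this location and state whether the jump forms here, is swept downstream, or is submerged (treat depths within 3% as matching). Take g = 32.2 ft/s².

Fr₁ = V₁/√(g·y₁) = 44.2/√(32.2×0.860) = 8.40.
Bélanger equation: y₂/y₁ = ½[√(1 + 8Fr₁²) − 1] = ½[√565.4 − 1] = 11.4.
y₂ = 11.4 × 0.860 = 9.79 ft.
Tailwater y_tw = 11.3 ft: y_tw > y₂, so the jump is submerged.

y₂ = 9.79 ft; the jump is submerged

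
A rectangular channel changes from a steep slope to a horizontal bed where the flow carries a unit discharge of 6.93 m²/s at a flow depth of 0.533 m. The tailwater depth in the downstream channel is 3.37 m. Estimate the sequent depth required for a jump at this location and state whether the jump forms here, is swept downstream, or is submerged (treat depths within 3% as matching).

y₂ = 4.03 m; the jump is swept downstream

V₁ = q/y₁ = 6.93/0.533 = 13.0 m/s. Fr₁ = V₁/√(g·y₁) = 13.0/√(9.81×0.533) = 5.69.
Conjugate-depth relation: y₂/y₁ = ½[√(1 + 8Fr₁²) − 1] = ½[√259.6 − 1] = 7.56.
y₂ = 7.56 × 0.533 = 4.03 m.
Tailwater y_tw = 3.37 m: y_tw < y₂, so the jump is swept downstream.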